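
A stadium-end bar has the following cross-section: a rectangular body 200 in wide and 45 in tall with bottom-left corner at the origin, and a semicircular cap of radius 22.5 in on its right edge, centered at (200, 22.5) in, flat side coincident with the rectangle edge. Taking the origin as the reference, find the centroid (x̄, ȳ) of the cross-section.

x̄ = 108.89 in, ȳ = 22.50 in

rectangular body: A = 200 × 45 = 9000.00, centroid at (100.00, 22.50).
semicircular end: A = ½π·22.5² = 795.22, centroid at (209.55, 22.50).
ΣA = 9795.22 in², ΣAx̄ = 1066636.88 in³, ΣAȳ = 220392.35 in³.
x̄ = 1066636.88/9795.22 = 108.89 in; ȳ = 220392.35/9795.22 = 22.50 in.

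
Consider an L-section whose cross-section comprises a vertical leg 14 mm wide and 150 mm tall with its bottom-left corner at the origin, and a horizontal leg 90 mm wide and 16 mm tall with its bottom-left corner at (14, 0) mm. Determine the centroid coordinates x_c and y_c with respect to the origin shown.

vertical leg: A = 14 × 150 = 2100.00, centroid at (7.00, 75.00).
horizontal leg: A = 90 × 16 = 1440.00, centroid at (59.00, 8.00).
ΣA = 3540.00 mm², ΣAx_c = 99660.00 mm³, ΣAy_c = 169020.00 mm³.
x_c = 99660.00/3540.00 = 28.15 mm; y_c = 169020.00/3540.00 = 47.75 mm.

x_c = 28.15 mm, y_c = 47.75 mm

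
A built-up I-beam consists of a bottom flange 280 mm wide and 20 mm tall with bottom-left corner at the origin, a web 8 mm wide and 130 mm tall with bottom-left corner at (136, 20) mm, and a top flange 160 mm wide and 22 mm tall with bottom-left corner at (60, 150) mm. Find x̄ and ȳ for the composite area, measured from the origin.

x̄ = 140.00 mm, ȳ = 69.99 mm

bottom flange: A = 280 × 20 = 5600.00, centroid at (140.00, 10.00).
web: A = 8 × 130 = 1040.00, centroid at (140.00, 85.00).
top flange: A = 160 × 22 = 3520.00, centroid at (140.00, 161.00).
ΣA = 10160.00 mm², ΣAx̄ = 1422400.00 mm³, ΣAȳ = 711120.00 mm³.
x̄ = 1422400.00/10160.00 = 140.00 mm; ȳ = 711120.00/10160.00 = 69.99 mm.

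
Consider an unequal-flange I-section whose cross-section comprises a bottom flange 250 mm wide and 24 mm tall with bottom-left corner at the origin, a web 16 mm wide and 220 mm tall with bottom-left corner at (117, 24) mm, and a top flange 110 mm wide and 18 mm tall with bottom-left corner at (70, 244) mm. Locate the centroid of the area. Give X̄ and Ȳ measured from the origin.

X̄ = 125.00 mm, Ȳ = 90.84 mm

bottom flange: A = 250 × 24 = 6000.00, centroid at (125.00, 12.00).
web: A = 16 × 220 = 3520.00, centroid at (125.00, 134.00).
top flange: A = 110 × 18 = 1980.00, centroid at (125.00, 253.00).
ΣA = 11500.00 mm²
ΣAX̄ = (6000.00)(125.00) + (3520.00)(125.00) + (1980.00)(125.00) = 1437500.00 mm³
ΣAȲ = (6000.00)(12.00) + (3520.00)(134.00) + (1980.00)(253.00) = 1044620.00 mm³
X̄ = 1437500.00 / 11500.00 = 125.00 mm
Ȳ = 1044620.00 / 11500.00 = 90.84 mm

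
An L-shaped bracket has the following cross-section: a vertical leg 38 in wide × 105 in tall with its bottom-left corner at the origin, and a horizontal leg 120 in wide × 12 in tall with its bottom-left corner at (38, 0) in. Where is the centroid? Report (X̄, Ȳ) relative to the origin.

X̄ = 39.95 in, Ȳ = 40.17 in

Part | A | x̄ᵢ | ȳᵢ | A·x̄ᵢ | A·ȳᵢ
vertical leg | 3990.00 | 19.00 | 52.50 | 75810.00 | 209475.00
horizontal leg | 1440.00 | 98.00 | 6.00 | 141120.00 | 8640.00
Σ | 5430.00 |  |  | 216930.00 | 218115.00
X̄ = 216930.00 / 5430.00 = 39.95 in
Ȳ = 218115.00 / 5430.00 = 40.17 in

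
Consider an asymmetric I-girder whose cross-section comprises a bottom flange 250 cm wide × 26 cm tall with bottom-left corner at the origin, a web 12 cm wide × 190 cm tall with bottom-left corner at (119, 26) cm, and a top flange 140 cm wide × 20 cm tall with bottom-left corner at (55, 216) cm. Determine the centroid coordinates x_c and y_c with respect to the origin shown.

x_c = 125.00 cm, y_c = 85.77 cm

bottom flange: A = 250 × 26 = 6500.00, centroid at (125.00, 13.00).
web: A = 12 × 190 = 2280.00, centroid at (125.00, 121.00).
top flange: A = 140 × 20 = 2800.00, centroid at (125.00, 226.00).
ΣA = 11580.00 cm²
ΣAx_c = (6500.00)(125.00) + (2280.00)(125.00) + (2800.00)(125.00) = 1447500.00 cm³
ΣAy_c = (6500.00)(13.00) + (2280.00)(121.00) + (2800.00)(226.00) = 993180.00 cm³
x_c = 1447500.00 / 11580.00 = 125.00 cm
y_c = 993180.00 / 11580.00 = 85.77 cm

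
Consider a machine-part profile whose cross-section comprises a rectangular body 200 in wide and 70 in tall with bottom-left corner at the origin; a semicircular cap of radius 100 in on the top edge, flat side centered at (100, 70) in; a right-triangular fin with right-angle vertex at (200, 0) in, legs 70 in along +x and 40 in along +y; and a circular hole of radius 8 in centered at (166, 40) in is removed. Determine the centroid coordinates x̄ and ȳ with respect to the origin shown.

rectangular body: A = 200 × 70 = 14000.00, centroid at (100.00, 35.00).
semicircular top: A = ½π·100² = 15707.96, centroid at (100.00, 112.44).
triangular fin: A = ½·70·40 = 1400.00, centroid at (223.33, 13.33).
hole: A = −π·8² = -201.06, centroid at (166.00, 40.00).
ΣA = 30906.90 in²
ΣAx̄ = (14000.00)(100.00) + (15707.96)(100.00) + (1400.00)(223.33) + (-201.06)(166.00) = 3250086.71 in³
ΣAȳ = (14000.00)(35.00) + (15707.96)(112.44) + (1400.00)(13.33) + (-201.06)(40.00) = 2266848.28 in³
x̄ = 3250086.71 / 30906.90 = 105.16 in
ȳ = 2266848.28 / 30906.90 = 73.34 in

x̄ = 105.16 in, ȳ = 73.34 in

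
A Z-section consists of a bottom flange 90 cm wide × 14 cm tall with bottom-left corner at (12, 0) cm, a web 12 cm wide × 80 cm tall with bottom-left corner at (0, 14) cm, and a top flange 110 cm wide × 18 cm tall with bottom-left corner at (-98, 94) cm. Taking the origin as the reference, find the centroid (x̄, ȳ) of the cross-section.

Part | A | x̄ᵢ | ȳᵢ | A·x̄ᵢ | A·ȳᵢ
bottom flange | 1260.00 | 57.00 | 7.00 | 71820.00 | 8820.00
web | 960.00 | 6.00 | 54.00 | 5760.00 | 51840.00
top flange | 1980.00 | -43.00 | 103.00 | -85140.00 | 203940.00
Σ | 4200.00 |  |  | -7560.00 | 264600.00
x̄ = -7560.00 / 4200.00 = -1.80 cm
ȳ = 264600.00 / 4200.00 = 63.00 cm

x̄ = -1.80 cm, ȳ = 63.00 cm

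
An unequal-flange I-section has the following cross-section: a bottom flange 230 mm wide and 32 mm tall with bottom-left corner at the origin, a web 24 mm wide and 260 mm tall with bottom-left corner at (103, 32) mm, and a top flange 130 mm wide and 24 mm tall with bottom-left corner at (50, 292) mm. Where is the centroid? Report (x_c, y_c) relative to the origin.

x_c = 115.00 mm, y_c = 124.23 mm

Part | A | x̄ᵢ | ȳᵢ | A·x̄ᵢ | A·ȳᵢ
bottom flange | 7360.00 | 115.00 | 16.00 | 846400.00 | 117760.00
web | 6240.00 | 115.00 | 162.00 | 717600.00 | 1010880.00
top flange | 3120.00 | 115.00 | 304.00 | 358800.00 | 948480.00
Σ | 16720.00 |  |  | 1922800.00 | 2077120.00
x_c = 1922800.00 / 16720.00 = 115.00 mm
y_c = 2077120.00 / 16720.00 = 124.23 mm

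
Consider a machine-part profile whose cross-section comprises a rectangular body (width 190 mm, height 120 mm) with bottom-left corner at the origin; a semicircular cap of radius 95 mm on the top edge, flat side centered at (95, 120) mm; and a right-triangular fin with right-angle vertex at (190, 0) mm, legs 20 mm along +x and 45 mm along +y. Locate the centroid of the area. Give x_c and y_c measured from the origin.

x_c = 96.22 mm, y_c = 97.46 mm

Part | A | x̄ᵢ | ȳᵢ | A·x̄ᵢ | A·ȳᵢ
rectangular body | 22800.00 | 95.00 | 60.00 | 2166000.00 | 1368000.00
semicircular top | 14176.44 | 95.00 | 160.32 | 1346761.50 | 2272755.76
triangular fin | 450.00 | 196.67 | 15.00 | 88500.00 | 6750.00
Σ | 37426.44 |  |  | 3601261.50 | 3647505.76
x_c = 3601261.50 / 37426.44 = 96.22 mm
y_c = 3647505.76 / 37426.44 = 97.46 mm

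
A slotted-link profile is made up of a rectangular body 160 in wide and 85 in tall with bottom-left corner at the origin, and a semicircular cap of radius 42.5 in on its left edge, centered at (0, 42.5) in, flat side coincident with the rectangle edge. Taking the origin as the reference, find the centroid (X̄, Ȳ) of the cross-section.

X̄ = 63.08 in, Ȳ = 42.50 in

rectangular body: A = 160 × 85 = 13600.00, centroid at (80.00, 42.50).
semicircular end: A = ½π·42.5² = 2837.25, centroid at (-18.04, 42.50).
ΣA = 16437.25 in²
ΣAX̄ = (13600.00)(80.00) + (2837.25)(-18.04) = 1036822.92 in³
ΣAȲ = (13600.00)(42.50) + (2837.25)(42.50) = 698583.16 in³
X̄ = 1036822.92 / 16437.25 = 63.08 in
Ȳ = 698583.16 / 16437.25 = 42.50 in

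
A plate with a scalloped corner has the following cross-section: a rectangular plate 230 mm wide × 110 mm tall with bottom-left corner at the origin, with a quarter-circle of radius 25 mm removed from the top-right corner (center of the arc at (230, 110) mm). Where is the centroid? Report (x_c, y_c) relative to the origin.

x_c = 112.93 mm, y_c = 54.12 mm

Part | A | x̄ᵢ | ȳᵢ | A·x̄ᵢ | A·ȳᵢ
plate | 25300.00 | 115.00 | 55.00 | 2909500.00 | 1391500.00
removed quarter-circle | -490.87 | 219.39 | 99.39 | -107692.65 | -48787.79
Σ | 24809.13 |  |  | 2801807.35 | 1342712.21
x_c = 2801807.35 / 24809.13 = 112.93 mm
y_c = 1342712.21 / 24809.13 = 54.12 mm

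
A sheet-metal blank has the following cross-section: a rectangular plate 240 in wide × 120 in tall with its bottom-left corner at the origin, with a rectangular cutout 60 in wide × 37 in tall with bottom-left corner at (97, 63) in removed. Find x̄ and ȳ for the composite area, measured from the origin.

Part | A | x̄ᵢ | ȳᵢ | A·x̄ᵢ | A·ȳᵢ
plate | 28800.00 | 120.00 | 60.00 | 3456000.00 | 1728000.00
hole | -2220.00 | 127.00 | 81.50 | -281940.00 | -180930.00
Σ | 26580.00 |  |  | 3174060.00 | 1547070.00
x̄ = 3174060.00 / 26580.00 = 119.42 in
ȳ = 1547070.00 / 26580.00 = 58.20 in

x̄ = 119.42 in, ȳ = 58.20 in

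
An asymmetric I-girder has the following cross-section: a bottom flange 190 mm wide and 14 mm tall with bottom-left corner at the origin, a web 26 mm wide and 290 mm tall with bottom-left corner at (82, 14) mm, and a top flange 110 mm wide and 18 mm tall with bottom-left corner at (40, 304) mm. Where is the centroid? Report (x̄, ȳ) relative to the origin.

bottom flange: A = 190 × 14 = 2660.00, centroid at (95.00, 7.00).
web: A = 26 × 290 = 7540.00, centroid at (95.00, 159.00).
top flange: A = 110 × 18 = 1980.00, centroid at (95.00, 313.00).
ΣA = 12180.00 mm²
ΣAx̄ = (2660.00)(95.00) + (7540.00)(95.00) + (1980.00)(95.00) = 1157100.00 mm³
ΣAȳ = (2660.00)(7.00) + (7540.00)(159.00) + (1980.00)(313.00) = 1837220.00 mm³
x̄ = 1157100.00 / 12180.00 = 95.00 mm
ȳ = 1837220.00 / 12180.00 = 150.84 mm

x̄ = 95.00 mm, ȳ = 150.84 mm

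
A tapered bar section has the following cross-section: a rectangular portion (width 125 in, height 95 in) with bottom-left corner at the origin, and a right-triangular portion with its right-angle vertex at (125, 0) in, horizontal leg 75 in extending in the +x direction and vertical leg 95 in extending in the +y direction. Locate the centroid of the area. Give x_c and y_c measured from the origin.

rectangular portion: A = 125 × 95 = 11875.00, centroid at (62.50, 47.50).
triangular portion: A = ½·75·95 = 3562.50, centroid at (150.00, 31.67).
ΣA = 15437.50 in², ΣAx_c = 1276562.50 in³, ΣAy_c = 676875.00 in³.
x_c = 1276562.50/15437.50 = 82.69 in; y_c = 676875.00/15437.50 = 43.85 in.

x_c = 82.69 in, y_c = 43.85 in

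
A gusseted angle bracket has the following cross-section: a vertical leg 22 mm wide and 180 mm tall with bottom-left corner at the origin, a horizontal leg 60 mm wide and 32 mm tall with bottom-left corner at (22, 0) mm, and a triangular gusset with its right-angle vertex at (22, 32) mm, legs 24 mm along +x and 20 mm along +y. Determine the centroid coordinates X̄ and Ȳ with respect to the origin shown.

X̄ = 24.61 mm, Ȳ = 64.77 mm

Part | A | x̄ᵢ | ȳᵢ | A·x̄ᵢ | A·ȳᵢ
vertical leg | 3960.00 | 11.00 | 90.00 | 43560.00 | 356400.00
horizontal leg | 1920.00 | 52.00 | 16.00 | 99840.00 | 30720.00
gusset | 240.00 | 30.00 | 38.67 | 7200.00 | 9280.00
Σ | 6120.00 |  |  | 150600.00 | 396400.00
X̄ = 150600.00 / 6120.00 = 24.61 mm
Ȳ = 396400.00 / 6120.00 = 64.77 mm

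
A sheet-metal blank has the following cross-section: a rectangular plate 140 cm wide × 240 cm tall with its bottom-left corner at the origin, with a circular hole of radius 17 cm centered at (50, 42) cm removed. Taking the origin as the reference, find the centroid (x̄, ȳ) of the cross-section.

x̄ = 70.56 cm, ȳ = 122.17 cm

plate: A = 140 × 240 = 33600.00, centroid at (70.00, 120.00).
hole: A = −π·17² = -907.92, centroid at (50.00, 42.00).
ΣA = 32692.08 cm²
ΣAx̄ = (33600.00)(70.00) + (-907.92)(50.00) = 2306603.99 cm³
ΣAȳ = (33600.00)(120.00) + (-907.92)(42.00) = 3993867.35 cm³
x̄ = 2306603.99 / 32692.08 = 70.56 cm
ȳ = 3993867.35 / 32692.08 = 122.17 cm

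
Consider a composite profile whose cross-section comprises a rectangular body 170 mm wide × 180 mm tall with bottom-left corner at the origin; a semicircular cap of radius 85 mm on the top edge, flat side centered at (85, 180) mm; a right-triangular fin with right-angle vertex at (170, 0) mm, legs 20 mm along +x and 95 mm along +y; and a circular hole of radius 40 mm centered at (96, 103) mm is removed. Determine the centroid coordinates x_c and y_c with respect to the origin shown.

rectangular body: A = 170 × 180 = 30600.00, centroid at (85.00, 90.00).
semicircular top: A = ½π·85² = 11349.00, centroid at (85.00, 216.08).
triangular fin: A = ½·20·95 = 950.00, centroid at (176.67, 31.67).
hole: A = −π·40² = -5026.55, centroid at (96.00, 103.00).
ΣA = 37872.46 mm²
ΣAx_c = (30600.00)(85.00) + (11349.00)(85.00) + (950.00)(176.67) + (-5026.55)(96.00) = 3250950.00 mm³
ΣAy_c = (30600.00)(90.00) + (11349.00)(216.08) + (950.00)(31.67) + (-5026.55)(103.00) = 4718586.15 mm³
x_c = 3250950.00 / 37872.46 = 85.84 mm
y_c = 4718586.15 / 37872.46 = 124.59 mm

x_c = 85.84 mm, y_c = 124.59 mm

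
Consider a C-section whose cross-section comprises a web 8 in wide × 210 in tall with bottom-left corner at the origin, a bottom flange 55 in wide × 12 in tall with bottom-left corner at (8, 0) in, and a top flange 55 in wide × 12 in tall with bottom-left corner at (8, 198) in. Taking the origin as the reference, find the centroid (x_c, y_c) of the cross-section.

x_c = 17.86 in, y_c = 105.00 in

web: A = 8 × 210 = 1680.00, centroid at (4.00, 105.00).
bottom flange: A = 55 × 12 = 660.00, centroid at (35.50, 6.00).
top flange: A = 55 × 12 = 660.00, centroid at (35.50, 204.00).
ΣA = 3000.00 in², ΣAx_c = 53580.00 in³, ΣAy_c = 315000.00 in³.
x_c = 53580.00/3000.00 = 17.86 in; y_c = 315000.00/3000.00 = 105.00 in.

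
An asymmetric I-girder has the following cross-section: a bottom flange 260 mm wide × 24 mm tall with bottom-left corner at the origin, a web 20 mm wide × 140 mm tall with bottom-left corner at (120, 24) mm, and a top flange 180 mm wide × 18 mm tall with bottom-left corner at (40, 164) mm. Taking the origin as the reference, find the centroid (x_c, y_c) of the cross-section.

x_c = 130.00 mm, y_c = 73.18 mm

bottom flange: A = 260 × 24 = 6240.00, centroid at (130.00, 12.00).
web: A = 20 × 140 = 2800.00, centroid at (130.00, 94.00).
top flange: A = 180 × 18 = 3240.00, centroid at (130.00, 173.00).
ΣA = 12280.00 mm²
ΣAx_c = (6240.00)(130.00) + (2800.00)(130.00) + (3240.00)(130.00) = 1596400.00 mm³
ΣAy_c = (6240.00)(12.00) + (2800.00)(94.00) + (3240.00)(173.00) = 898600.00 mm³
x_c = 1596400.00 / 12280.00 = 130.00 mm
y_c = 898600.00 / 12280.00 = 73.18 mm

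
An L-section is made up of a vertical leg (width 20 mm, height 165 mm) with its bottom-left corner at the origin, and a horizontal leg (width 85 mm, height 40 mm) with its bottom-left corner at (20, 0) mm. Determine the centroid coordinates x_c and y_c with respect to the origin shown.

x_c = 36.64 mm, y_c = 50.78 mm

vertical leg: A = 20 × 165 = 3300.00, centroid at (10.00, 82.50).
horizontal leg: A = 85 × 40 = 3400.00, centroid at (62.50, 20.00).
ΣA = 6700.00 mm²
ΣAx_c = (3300.00)(10.00) + (3400.00)(62.50) = 245500.00 mm³
ΣAy_c = (3300.00)(82.50) + (3400.00)(20.00) = 340250.00 mm³
x_c = 245500.00 / 6700.00 = 36.64 mm
y_c = 340250.00 / 6700.00 = 50.78 mm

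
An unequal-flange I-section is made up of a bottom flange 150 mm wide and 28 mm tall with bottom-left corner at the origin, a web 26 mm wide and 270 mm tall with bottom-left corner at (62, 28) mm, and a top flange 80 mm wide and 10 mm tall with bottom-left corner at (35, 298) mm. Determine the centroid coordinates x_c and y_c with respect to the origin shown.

bottom flange: A = 150 × 28 = 4200.00, centroid at (75.00, 14.00).
web: A = 26 × 270 = 7020.00, centroid at (75.00, 163.00).
top flange: A = 80 × 10 = 800.00, centroid at (75.00, 303.00).
ΣA = 12020.00 mm², ΣAx_c = 901500.00 mm³, ΣAy_c = 1445460.00 mm³.
x_c = 901500.00/12020.00 = 75.00 mm; y_c = 1445460.00/12020.00 = 120.25 mm.

x_c = 75.00 mm, y_c = 120.25 mm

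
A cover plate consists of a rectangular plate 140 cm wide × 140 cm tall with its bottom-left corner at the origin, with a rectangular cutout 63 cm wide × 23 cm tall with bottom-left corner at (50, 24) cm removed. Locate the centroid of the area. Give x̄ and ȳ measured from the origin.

Part | A | x̄ᵢ | ȳᵢ | A·x̄ᵢ | A·ȳᵢ
plate | 19600.00 | 70.00 | 70.00 | 1372000.00 | 1372000.00
hole | -1449.00 | 81.50 | 35.50 | -118093.50 | -51439.50
Σ | 18151.00 |  |  | 1253906.50 | 1320560.50
x̄ = 1253906.50 / 18151.00 = 69.08 cm
ȳ = 1320560.50 / 18151.00 = 72.75 cm

x̄ = 69.08 cm, ȳ = 72.75 cm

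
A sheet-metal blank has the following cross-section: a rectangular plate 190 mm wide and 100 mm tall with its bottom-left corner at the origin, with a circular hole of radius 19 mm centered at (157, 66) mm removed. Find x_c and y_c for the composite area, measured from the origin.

plate: A = 190 × 100 = 19000.00, centroid at (95.00, 50.00).
hole: A = −π·19² = -1134.11, centroid at (157.00, 66.00).
ΣA = 17865.89 mm², ΣAx_c = 1626943.95 mm³, ΣAy_c = 875148.41 mm³.
x_c = 1626943.95/17865.89 = 91.06 mm; y_c = 875148.41/17865.89 = 48.98 mm.

x_c = 91.06 mm, y_c = 48.98 mm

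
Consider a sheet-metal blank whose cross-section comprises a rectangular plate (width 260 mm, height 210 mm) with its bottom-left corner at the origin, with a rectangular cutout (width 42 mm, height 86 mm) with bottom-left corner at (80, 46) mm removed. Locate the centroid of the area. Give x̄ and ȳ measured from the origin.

x̄ = 132.05 mm, ȳ = 106.13 mm

Part | A | x̄ᵢ | ȳᵢ | A·x̄ᵢ | A·ȳᵢ
plate | 54600.00 | 130.00 | 105.00 | 7098000.00 | 5733000.00
hole | -3612.00 | 101.00 | 89.00 | -364812.00 | -321468.00
Σ | 50988.00 |  |  | 6733188.00 | 5411532.00
x̄ = 6733188.00 / 50988.00 = 132.05 mm
ȳ = 5411532.00 / 50988.00 = 106.13 mm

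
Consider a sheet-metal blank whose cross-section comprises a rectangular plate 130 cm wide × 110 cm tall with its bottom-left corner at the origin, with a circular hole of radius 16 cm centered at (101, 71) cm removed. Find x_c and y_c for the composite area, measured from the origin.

x_c = 62.85 cm, y_c = 54.05 cm

plate: A = 130 × 110 = 14300.00, centroid at (65.00, 55.00).
hole: A = −π·16² = -804.25, centroid at (101.00, 71.00).
ΣA = 13495.75 cm², ΣAx_c = 848270.98 cm³, ΣAy_c = 729398.41 cm³.
x_c = 848270.98/13495.75 = 62.85 cm; y_c = 729398.41/13495.75 = 54.05 cm.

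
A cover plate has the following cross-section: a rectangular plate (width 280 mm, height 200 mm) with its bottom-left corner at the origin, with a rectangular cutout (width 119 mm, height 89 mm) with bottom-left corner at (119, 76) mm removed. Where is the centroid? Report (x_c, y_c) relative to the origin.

plate: A = 280 × 200 = 56000.00, centroid at (140.00, 100.00).
hole: A = −(119 × 89) = -10591.00, centroid at (178.50, 120.50).
ΣA = 45409.00 mm²
ΣAx_c = (56000.00)(140.00) + (-10591.00)(178.50) = 5949506.50 mm³
ΣAy_c = (56000.00)(100.00) + (-10591.00)(120.50) = 4323784.50 mm³
x_c = 5949506.50 / 45409.00 = 131.02 mm
y_c = 4323784.50 / 45409.00 = 95.22 mm

x_c = 131.02 mm, y_c = 95.22 mm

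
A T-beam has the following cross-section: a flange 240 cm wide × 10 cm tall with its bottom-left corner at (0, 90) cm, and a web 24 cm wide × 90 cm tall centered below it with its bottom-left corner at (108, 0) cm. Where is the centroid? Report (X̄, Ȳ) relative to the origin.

web: A = 24 × 90 = 2160.00, centroid at (120.00, 45.00).
flange: A = 240 × 10 = 2400.00, centroid at (120.00, 95.00).
ΣA = 4560.00 cm²
ΣAX̄ = (2160.00)(120.00) + (2400.00)(120.00) = 547200.00 cm³
ΣAȲ = (2160.00)(45.00) + (2400.00)(95.00) = 325200.00 cm³
X̄ = 547200.00 / 4560.00 = 120.00 cm
Ȳ = 325200.00 / 4560.00 = 71.32 cm

X̄ = 120.00 cm, Ȳ = 71.32 cm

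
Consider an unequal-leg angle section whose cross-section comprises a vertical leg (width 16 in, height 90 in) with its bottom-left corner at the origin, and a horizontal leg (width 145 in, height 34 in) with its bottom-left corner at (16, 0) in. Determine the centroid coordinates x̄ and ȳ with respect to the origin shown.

x̄ = 70.30 in, ȳ = 23.33 in

vertical leg: A = 16 × 90 = 1440.00, centroid at (8.00, 45.00).
horizontal leg: A = 145 × 34 = 4930.00, centroid at (88.50, 17.00).
ΣA = 6370.00 in², ΣAx̄ = 447825.00 in³, ΣAȳ = 148610.00 in³.
x̄ = 447825.00/6370.00 = 70.30 in; ȳ = 148610.00/6370.00 = 23.33 in.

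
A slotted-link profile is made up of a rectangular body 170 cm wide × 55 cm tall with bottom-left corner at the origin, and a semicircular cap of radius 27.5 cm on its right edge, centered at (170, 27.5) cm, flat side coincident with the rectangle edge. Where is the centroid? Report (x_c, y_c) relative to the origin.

rectangular body: A = 170 × 55 = 9350.00, centroid at (85.00, 27.50).
semicircular end: A = ½π·27.5² = 1187.91, centroid at (181.67, 27.50).
ΣA = 10537.91 cm²
ΣAx_c = (9350.00)(85.00) + (1187.91)(181.67) = 1010560.09 cm³
ΣAy_c = (9350.00)(27.50) + (1187.91)(27.50) = 289792.65 cm³
x_c = 1010560.09 / 10537.91 = 95.90 cm
y_c = 289792.65 / 10537.91 = 27.50 cm

x_c = 95.90 cm, y_c = 27.50 cm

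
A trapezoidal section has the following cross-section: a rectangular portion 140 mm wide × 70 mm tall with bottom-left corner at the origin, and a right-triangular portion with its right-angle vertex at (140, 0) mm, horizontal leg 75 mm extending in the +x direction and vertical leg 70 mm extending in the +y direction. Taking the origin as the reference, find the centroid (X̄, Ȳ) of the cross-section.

X̄ = 90.07 mm, Ȳ = 32.54 mm

Part | A | x̄ᵢ | ȳᵢ | A·x̄ᵢ | A·ȳᵢ
rectangular portion | 9800.00 | 70.00 | 35.00 | 686000.00 | 343000.00
triangular portion | 2625.00 | 165.00 | 23.33 | 433125.00 | 61250.00
Σ | 12425.00 |  |  | 1119125.00 | 404250.00
X̄ = 1119125.00 / 12425.00 = 90.07 mm
Ȳ = 404250.00 / 12425.00 = 32.54 mm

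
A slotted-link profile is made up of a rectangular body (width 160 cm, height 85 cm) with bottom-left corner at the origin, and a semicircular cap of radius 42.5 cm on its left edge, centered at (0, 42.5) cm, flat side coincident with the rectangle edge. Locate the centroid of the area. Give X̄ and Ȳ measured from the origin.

rectangular body: A = 160 × 85 = 13600.00, centroid at (80.00, 42.50).
semicircular end: A = ½π·42.5² = 2837.25, centroid at (-18.04, 42.50).
ΣA = 16437.25 cm², ΣAX̄ = 1036822.92 cm³, ΣAȲ = 698583.16 cm³.
X̄ = 1036822.92/16437.25 = 63.08 cm; Ȳ = 698583.16/16437.25 = 42.50 cm.

X̄ = 63.08 cm, Ȳ = 42.50 cm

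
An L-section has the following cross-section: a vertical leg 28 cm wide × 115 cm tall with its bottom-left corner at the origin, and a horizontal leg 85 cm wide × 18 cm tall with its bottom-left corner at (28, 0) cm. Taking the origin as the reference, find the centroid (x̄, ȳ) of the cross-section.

vertical leg: A = 28 × 115 = 3220.00, centroid at (14.00, 57.50).
horizontal leg: A = 85 × 18 = 1530.00, centroid at (70.50, 9.00).
ΣA = 4750.00 cm², ΣAx̄ = 152945.00 cm³, ΣAȳ = 198920.00 cm³.
x̄ = 152945.00/4750.00 = 32.20 cm; ȳ = 198920.00/4750.00 = 41.88 cm.

x̄ = 32.20 cm, ȳ = 41.88 cm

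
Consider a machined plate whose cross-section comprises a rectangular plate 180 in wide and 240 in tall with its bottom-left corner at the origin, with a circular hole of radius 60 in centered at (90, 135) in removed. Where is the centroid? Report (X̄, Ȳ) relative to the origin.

plate: A = 180 × 240 = 43200.00, centroid at (90.00, 120.00).
hole: A = −π·60² = -11309.73, centroid at (90.00, 135.00).
ΣA = 31890.27 in²
ΣAX̄ = (43200.00)(90.00) + (-11309.73)(90.00) = 2870123.98 in³
ΣAȲ = (43200.00)(120.00) + (-11309.73)(135.00) = 3657185.97 in³
X̄ = 2870123.98 / 31890.27 = 90.00 in
Ȳ = 3657185.97 / 31890.27 = 114.68 in

X̄ = 90.00 in, Ȳ = 114.68 in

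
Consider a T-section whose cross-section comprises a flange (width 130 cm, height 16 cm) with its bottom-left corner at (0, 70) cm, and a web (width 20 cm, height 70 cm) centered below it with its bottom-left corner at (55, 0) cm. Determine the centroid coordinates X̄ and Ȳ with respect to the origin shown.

X̄ = 65.00 cm, Ȳ = 60.70 cm

web: A = 20 × 70 = 1400.00, centroid at (65.00, 35.00).
flange: A = 130 × 16 = 2080.00, centroid at (65.00, 78.00).
ΣA = 3480.00 cm²
ΣAX̄ = (1400.00)(65.00) + (2080.00)(65.00) = 226200.00 cm³
ΣAȲ = (1400.00)(35.00) + (2080.00)(78.00) = 211240.00 cm³
X̄ = 226200.00 / 3480.00 = 65.00 cm
Ȳ = 211240.00 / 3480.00 = 60.70 cm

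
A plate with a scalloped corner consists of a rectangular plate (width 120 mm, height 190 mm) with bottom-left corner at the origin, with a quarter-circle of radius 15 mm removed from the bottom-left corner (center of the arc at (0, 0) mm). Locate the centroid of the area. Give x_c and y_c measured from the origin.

x_c = 60.42 mm, y_c = 95.69 mm

Part | A | x̄ᵢ | ȳᵢ | A·x̄ᵢ | A·ȳᵢ
plate | 22800.00 | 60.00 | 95.00 | 1368000.00 | 2166000.00
removed quarter-circle | -176.71 | 6.37 | 6.37 | -1125.00 | -1125.00
Σ | 22623.29 |  |  | 1366875.00 | 2164875.00
x_c = 1366875.00 / 22623.29 = 60.42 mm
y_c = 2164875.00 / 22623.29 = 95.69 mm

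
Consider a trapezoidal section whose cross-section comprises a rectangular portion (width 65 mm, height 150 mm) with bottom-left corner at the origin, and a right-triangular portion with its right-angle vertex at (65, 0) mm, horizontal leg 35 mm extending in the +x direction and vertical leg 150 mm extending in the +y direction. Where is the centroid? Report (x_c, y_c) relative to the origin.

x_c = 41.87 mm, y_c = 69.70 mm

rectangular portion: A = 65 × 150 = 9750.00, centroid at (32.50, 75.00).
triangular portion: A = ½·35·150 = 2625.00, centroid at (76.67, 50.00).
ΣA = 12375.00 mm²
ΣAx_c = (9750.00)(32.50) + (2625.00)(76.67) = 518125.00 mm³
ΣAy_c = (9750.00)(75.00) + (2625.00)(50.00) = 862500.00 mm³
x_c = 518125.00 / 12375.00 = 41.87 mm
y_c = 862500.00 / 12375.00 = 69.70 mm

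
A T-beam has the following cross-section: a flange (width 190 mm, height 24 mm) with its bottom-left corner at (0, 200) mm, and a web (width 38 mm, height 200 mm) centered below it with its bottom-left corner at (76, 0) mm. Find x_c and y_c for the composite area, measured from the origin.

x_c = 95.00 mm, y_c = 142.00 mm

web: A = 38 × 200 = 7600.00, centroid at (95.00, 100.00).
flange: A = 190 × 24 = 4560.00, centroid at (95.00, 212.00).
ΣA = 12160.00 mm²
ΣAx_c = (7600.00)(95.00) + (4560.00)(95.00) = 1155200.00 mm³
ΣAy_c = (7600.00)(100.00) + (4560.00)(212.00) = 1726720.00 mm³
x_c = 1155200.00 / 12160.00 = 95.00 mm
y_c = 1726720.00 / 12160.00 = 142.00 mm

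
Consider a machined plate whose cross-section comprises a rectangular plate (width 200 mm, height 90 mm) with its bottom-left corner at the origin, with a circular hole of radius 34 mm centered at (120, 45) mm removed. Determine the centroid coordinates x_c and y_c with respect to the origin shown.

Part | A | x̄ᵢ | ȳᵢ | A·x̄ᵢ | A·ȳᵢ
plate | 18000.00 | 100.00 | 45.00 | 1800000.00 | 810000.00
hole | -3631.68 | 120.00 | 45.00 | -435801.73 | -163425.65
Σ | 14368.32 |  |  | 1364198.27 | 646574.35
x_c = 1364198.27 / 14368.32 = 94.94 mm
y_c = 646574.35 / 14368.32 = 45.00 mm

x_c = 94.94 mm, y_c = 45.00 mm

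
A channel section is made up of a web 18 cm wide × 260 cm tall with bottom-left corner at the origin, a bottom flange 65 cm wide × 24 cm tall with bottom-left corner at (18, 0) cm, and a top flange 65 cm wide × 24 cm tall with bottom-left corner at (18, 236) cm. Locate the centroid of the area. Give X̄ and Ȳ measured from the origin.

X̄ = 25.60 cm, Ȳ = 130.00 cm

web: A = 18 × 260 = 4680.00, centroid at (9.00, 130.00).
bottom flange: A = 65 × 24 = 1560.00, centroid at (50.50, 12.00).
top flange: A = 65 × 24 = 1560.00, centroid at (50.50, 248.00).
ΣA = 7800.00 cm²
ΣAX̄ = (4680.00)(9.00) + (1560.00)(50.50) + (1560.00)(50.50) = 199680.00 cm³
ΣAȲ = (4680.00)(130.00) + (1560.00)(12.00) + (1560.00)(248.00) = 1014000.00 cm³
X̄ = 199680.00 / 7800.00 = 25.60 cm
Ȳ = 1014000.00 / 7800.00 = 130.00 cm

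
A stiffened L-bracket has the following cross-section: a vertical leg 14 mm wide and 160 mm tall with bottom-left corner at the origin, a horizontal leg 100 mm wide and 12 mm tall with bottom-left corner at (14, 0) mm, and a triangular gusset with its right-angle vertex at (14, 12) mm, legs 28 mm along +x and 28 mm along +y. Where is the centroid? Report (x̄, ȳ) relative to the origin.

x̄ = 26.52 mm, ȳ = 50.83 mm

vertical leg: A = 14 × 160 = 2240.00, centroid at (7.00, 80.00).
horizontal leg: A = 100 × 12 = 1200.00, centroid at (64.00, 6.00).
gusset: A = ½·28·28 = 392.00, centroid at (23.33, 21.33).
ΣA = 3832.00 mm², ΣAx̄ = 101626.67 mm³, ΣAȳ = 194762.67 mm³.
x̄ = 101626.67/3832.00 = 26.52 mm; ȳ = 194762.67/3832.00 = 50.83 mm.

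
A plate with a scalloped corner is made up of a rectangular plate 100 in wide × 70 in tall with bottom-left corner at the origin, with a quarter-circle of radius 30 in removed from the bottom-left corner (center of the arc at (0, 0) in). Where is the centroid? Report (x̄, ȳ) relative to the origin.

x̄ = 54.19 in, ȳ = 37.50 in

Part | A | x̄ᵢ | ȳᵢ | A·x̄ᵢ | A·ȳᵢ
plate | 7000.00 | 50.00 | 35.00 | 350000.00 | 245000.00
removed quarter-circle | -706.86 | 12.73 | 12.73 | -9000.00 | -9000.00
Σ | 6293.14 |  |  | 341000.00 | 236000.00
x̄ = 341000.00 / 6293.14 = 54.19 in
ȳ = 236000.00 / 6293.14 = 37.50 in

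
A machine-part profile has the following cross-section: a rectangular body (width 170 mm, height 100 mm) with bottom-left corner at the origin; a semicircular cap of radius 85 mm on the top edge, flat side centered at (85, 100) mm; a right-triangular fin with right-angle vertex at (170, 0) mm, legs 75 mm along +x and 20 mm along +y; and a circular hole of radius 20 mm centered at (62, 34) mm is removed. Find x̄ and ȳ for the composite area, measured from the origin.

x̄ = 89.00 mm, ȳ = 84.64 mm

rectangular body: A = 170 × 100 = 17000.00, centroid at (85.00, 50.00).
semicircular top: A = ½π·85² = 11349.00, centroid at (85.00, 136.08).
triangular fin: A = ½·75·20 = 750.00, centroid at (195.00, 6.67).
hole: A = −π·20² = -1256.64, centroid at (62.00, 34.00).
ΣA = 27842.37 mm², ΣAx̄ = 2478003.80 mm³, ΣAȳ = 2356591.35 mm³.
x̄ = 2478003.80/27842.37 = 89.00 mm; ȳ = 2356591.35/27842.37 = 84.64 mm.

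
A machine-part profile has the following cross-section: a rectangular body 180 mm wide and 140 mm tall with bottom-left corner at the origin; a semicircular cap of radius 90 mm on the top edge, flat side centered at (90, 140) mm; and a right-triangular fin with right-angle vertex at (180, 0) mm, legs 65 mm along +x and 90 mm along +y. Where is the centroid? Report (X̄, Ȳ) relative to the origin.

Part | A | x̄ᵢ | ȳᵢ | A·x̄ᵢ | A·ȳᵢ
rectangular body | 25200.00 | 90.00 | 70.00 | 2268000.00 | 1764000.00
semicircular top | 12723.45 | 90.00 | 178.20 | 1145110.52 | 2267283.03
triangular fin | 2925.00 | 201.67 | 30.00 | 589875.00 | 87750.00
Σ | 40848.45 |  |  | 4002985.52 | 4119033.03
X̄ = 4002985.52 / 40848.45 = 98.00 mm
Ȳ = 4119033.03 / 40848.45 = 100.84 mm

X̄ = 98.00 mm, Ȳ = 100.84 mm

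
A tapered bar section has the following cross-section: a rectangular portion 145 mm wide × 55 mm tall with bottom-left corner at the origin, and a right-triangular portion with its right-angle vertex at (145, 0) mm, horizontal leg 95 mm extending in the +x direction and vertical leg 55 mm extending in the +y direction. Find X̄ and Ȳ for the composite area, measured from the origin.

X̄ = 98.20 mm, Ȳ = 25.24 mm

Part | A | x̄ᵢ | ȳᵢ | A·x̄ᵢ | A·ȳᵢ
rectangular portion | 7975.00 | 72.50 | 27.50 | 578187.50 | 219312.50
triangular portion | 2612.50 | 176.67 | 18.33 | 461541.67 | 47895.83
Σ | 10587.50 |  |  | 1039729.17 | 267208.33
X̄ = 1039729.17 / 10587.50 = 98.20 mm
Ȳ = 267208.33 / 10587.50 = 25.24 mm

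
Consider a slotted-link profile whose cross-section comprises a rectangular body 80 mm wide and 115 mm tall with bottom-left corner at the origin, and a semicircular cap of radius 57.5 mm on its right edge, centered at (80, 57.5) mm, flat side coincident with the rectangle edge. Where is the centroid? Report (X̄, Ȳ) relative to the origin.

X̄ = 63.24 mm, Ȳ = 57.50 mm

rectangular body: A = 80 × 115 = 9200.00, centroid at (40.00, 57.50).
semicircular end: A = ½π·57.5² = 5193.45, centroid at (104.40, 57.50).
ΣA = 14393.45 mm², ΣAX̄ = 910215.21 mm³, ΣAȲ = 827623.11 mm³.
X̄ = 910215.21/14393.45 = 63.24 mm; Ȳ = 827623.11/14393.45 = 57.50 mm.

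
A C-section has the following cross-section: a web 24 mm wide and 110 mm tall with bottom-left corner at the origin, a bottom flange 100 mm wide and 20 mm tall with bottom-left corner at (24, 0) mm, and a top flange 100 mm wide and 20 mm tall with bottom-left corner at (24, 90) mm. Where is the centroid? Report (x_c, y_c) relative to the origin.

web: A = 24 × 110 = 2640.00, centroid at (12.00, 55.00).
bottom flange: A = 100 × 20 = 2000.00, centroid at (74.00, 10.00).
top flange: A = 100 × 20 = 2000.00, centroid at (74.00, 100.00).
ΣA = 6640.00 mm²
ΣAx_c = (2640.00)(12.00) + (2000.00)(74.00) + (2000.00)(74.00) = 327680.00 mm³
ΣAy_c = (2640.00)(55.00) + (2000.00)(10.00) + (2000.00)(100.00) = 365200.00 mm³
x_c = 327680.00 / 6640.00 = 49.35 mm
y_c = 365200.00 / 6640.00 = 55.00 mm

x_c = 49.35 mm, y_c = 55.00 mm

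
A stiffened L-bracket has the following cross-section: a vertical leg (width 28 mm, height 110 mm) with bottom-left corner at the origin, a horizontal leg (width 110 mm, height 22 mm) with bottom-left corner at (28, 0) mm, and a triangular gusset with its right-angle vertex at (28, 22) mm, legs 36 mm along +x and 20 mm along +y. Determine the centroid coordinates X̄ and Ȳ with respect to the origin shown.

X̄ = 44.09 mm, Ȳ = 35.21 mm

vertical leg: A = 28 × 110 = 3080.00, centroid at (14.00, 55.00).
horizontal leg: A = 110 × 22 = 2420.00, centroid at (83.00, 11.00).
gusset: A = ½·36·20 = 360.00, centroid at (40.00, 28.67).
ΣA = 5860.00 mm², ΣAX̄ = 258380.00 mm³, ΣAȲ = 206340.00 mm³.
X̄ = 258380.00/5860.00 = 44.09 mm; Ȳ = 206340.00/5860.00 = 35.21 mm.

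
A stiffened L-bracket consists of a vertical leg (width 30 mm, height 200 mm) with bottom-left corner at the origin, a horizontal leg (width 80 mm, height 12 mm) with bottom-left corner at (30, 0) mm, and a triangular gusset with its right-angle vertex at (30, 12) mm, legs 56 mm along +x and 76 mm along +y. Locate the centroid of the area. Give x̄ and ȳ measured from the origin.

x̄ = 28.69 mm, ȳ = 75.40 mm

vertical leg: A = 30 × 200 = 6000.00, centroid at (15.00, 100.00).
horizontal leg: A = 80 × 12 = 960.00, centroid at (70.00, 6.00).
gusset: A = ½·56·76 = 2128.00, centroid at (48.67, 37.33).
ΣA = 9088.00 mm², ΣAx̄ = 260762.67 mm³, ΣAȳ = 685205.33 mm³.
x̄ = 260762.67/9088.00 = 28.69 mm; ȳ = 685205.33/9088.00 = 75.40 mm.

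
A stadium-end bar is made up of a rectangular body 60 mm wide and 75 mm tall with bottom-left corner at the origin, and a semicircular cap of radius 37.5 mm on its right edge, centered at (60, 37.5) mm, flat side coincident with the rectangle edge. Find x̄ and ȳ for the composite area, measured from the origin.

rectangular body: A = 60 × 75 = 4500.00, centroid at (30.00, 37.50).
semicircular end: A = ½π·37.5² = 2208.93, centroid at (75.92, 37.50).
ΣA = 6708.93 mm², ΣAx̄ = 302692.19 mm³, ΣAȳ = 251584.96 mm³.
x̄ = 302692.19/6708.93 = 45.12 mm; ȳ = 251584.96/6708.93 = 37.50 mm.

x̄ = 45.12 mm, ȳ = 37.50 mm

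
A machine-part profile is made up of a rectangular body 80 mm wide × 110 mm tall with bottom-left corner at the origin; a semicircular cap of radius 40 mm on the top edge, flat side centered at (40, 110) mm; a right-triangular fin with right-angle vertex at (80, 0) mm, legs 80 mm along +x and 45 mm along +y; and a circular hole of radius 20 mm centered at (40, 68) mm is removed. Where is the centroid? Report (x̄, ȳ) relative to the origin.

rectangular body: A = 80 × 110 = 8800.00, centroid at (40.00, 55.00).
semicircular top: A = ½π·40² = 2513.27, centroid at (40.00, 126.98).
triangular fin: A = ½·80·45 = 1800.00, centroid at (106.67, 15.00).
hole: A = −π·20² = -1256.64, centroid at (40.00, 68.00).
ΣA = 11856.64 mm²
ΣAx̄ = (8800.00)(40.00) + (2513.27)(40.00) + (1800.00)(106.67) + (-1256.64)(40.00) = 594265.48 mm³
ΣAȳ = (8800.00)(55.00) + (2513.27)(126.98) + (1800.00)(15.00) + (-1256.64)(68.00) = 744675.50 mm³
x̄ = 594265.48 / 11856.64 = 50.12 mm
ȳ = 744675.50 / 11856.64 = 62.81 mm

x̄ = 50.12 mm, ȳ = 62.81 mm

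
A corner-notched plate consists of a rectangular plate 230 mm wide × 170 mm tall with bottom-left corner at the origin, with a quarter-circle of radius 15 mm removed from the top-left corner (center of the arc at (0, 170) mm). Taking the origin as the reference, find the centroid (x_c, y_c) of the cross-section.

x_c = 115.49 mm, y_c = 84.64 mm

plate: A = 230 × 170 = 39100.00, centroid at (115.00, 85.00).
removed quarter-circle: A = −¼π·15² = -176.71, centroid at (6.37, 163.63).
ΣA = 38923.29 mm²
ΣAx_c = (39100.00)(115.00) + (-176.71)(6.37) = 4495375.00 mm³
ΣAy_c = (39100.00)(85.00) + (-176.71)(163.63) = 3294583.52 mm³
x_c = 4495375.00 / 38923.29 = 115.49 mm
y_c = 3294583.52 / 38923.29 = 84.64 mm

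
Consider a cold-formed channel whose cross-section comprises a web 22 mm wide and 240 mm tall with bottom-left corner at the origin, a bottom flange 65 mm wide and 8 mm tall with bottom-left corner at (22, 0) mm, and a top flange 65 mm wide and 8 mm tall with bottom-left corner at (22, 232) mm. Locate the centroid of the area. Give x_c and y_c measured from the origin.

web: A = 22 × 240 = 5280.00, centroid at (11.00, 120.00).
bottom flange: A = 65 × 8 = 520.00, centroid at (54.50, 4.00).
top flange: A = 65 × 8 = 520.00, centroid at (54.50, 236.00).
ΣA = 6320.00 mm²
ΣAx_c = (5280.00)(11.00) + (520.00)(54.50) + (520.00)(54.50) = 114760.00 mm³
ΣAy_c = (5280.00)(120.00) + (520.00)(4.00) + (520.00)(236.00) = 758400.00 mm³
x_c = 114760.00 / 6320.00 = 18.16 mm
y_c = 758400.00 / 6320.00 = 120.00 mm

x_c = 18.16 mm, y_c = 120.00 mm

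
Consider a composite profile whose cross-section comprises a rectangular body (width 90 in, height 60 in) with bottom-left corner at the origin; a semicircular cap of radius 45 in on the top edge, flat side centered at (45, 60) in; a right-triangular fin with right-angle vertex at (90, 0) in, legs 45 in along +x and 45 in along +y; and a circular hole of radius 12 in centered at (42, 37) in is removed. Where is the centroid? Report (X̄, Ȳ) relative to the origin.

X̄ = 51.79 in, Ȳ = 45.08 in

rectangular body: A = 90 × 60 = 5400.00, centroid at (45.00, 30.00).
semicircular top: A = ½π·45² = 3180.86, centroid at (45.00, 79.10).
triangular fin: A = ½·45·45 = 1012.50, centroid at (105.00, 15.00).
hole: A = −π·12² = -452.39, centroid at (42.00, 37.00).
ΣA = 9140.97 in², ΣAX̄ = 473450.96 in³, ΣAȲ = 412050.85 in³.
X̄ = 473450.96/9140.97 = 51.79 in; Ȳ = 412050.85/9140.97 = 45.08 in.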